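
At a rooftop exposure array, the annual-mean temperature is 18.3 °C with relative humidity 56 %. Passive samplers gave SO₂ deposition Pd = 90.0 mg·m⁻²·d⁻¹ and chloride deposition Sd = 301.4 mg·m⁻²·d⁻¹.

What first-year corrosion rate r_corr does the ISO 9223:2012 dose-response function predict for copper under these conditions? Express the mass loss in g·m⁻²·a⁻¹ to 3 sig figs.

copper: temperature factor f = -0.080·(8.3) = -0.6640
  sulphur-dioxide contribution → 0.2393 μm/a
  chloride contribution → 0.8812 μm/a
  ⇒ r_corr(copper) = 1.12 μm/a
Convert to mass loss: 1.12 μm/a × 8.96 g/cm³ = 10.04 g·m⁻²·a⁻¹

r_corr = 10.0 g·m⁻²·a⁻¹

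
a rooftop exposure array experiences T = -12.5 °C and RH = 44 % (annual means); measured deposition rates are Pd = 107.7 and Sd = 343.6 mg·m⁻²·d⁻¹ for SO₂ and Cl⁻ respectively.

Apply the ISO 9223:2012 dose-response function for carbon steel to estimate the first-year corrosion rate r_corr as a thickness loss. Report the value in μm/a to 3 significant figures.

r_corr = 11.5 μm/a

carbon steel: temperature factor f = +0.150·(-22.5) = -3.3750
  sulphur-dioxide contribution → 1.664 μm/a
  chloride contribution → 9.872 μm/a
  total first-year rate 11.54 μm/a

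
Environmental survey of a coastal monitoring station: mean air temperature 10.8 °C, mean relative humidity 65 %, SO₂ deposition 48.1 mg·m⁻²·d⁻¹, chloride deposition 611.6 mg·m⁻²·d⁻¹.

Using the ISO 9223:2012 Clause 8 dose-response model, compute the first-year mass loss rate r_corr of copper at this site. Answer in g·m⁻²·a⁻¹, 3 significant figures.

r_corr = 14.8 g·m⁻²·a⁻¹

copper: T>10 °C ⇒ hinge -0.080·(10.8−10) = -0.0640
  Pd branch = 0.0053·Pd^0.26·e^(0.059·RH+f) = 0.63 μm/a
  Cl⁻ term: 0.01025·611.6^0.27·exp(0.036·65+0.049·10.8) = 1.021
  sum: 0.63 + 1.021 → r_corr = 1.651 μm/a
Convert to mass loss: 1.651 μm/a × 8.96 g/cm³ = 14.8 g·m⁻²·a⁻¹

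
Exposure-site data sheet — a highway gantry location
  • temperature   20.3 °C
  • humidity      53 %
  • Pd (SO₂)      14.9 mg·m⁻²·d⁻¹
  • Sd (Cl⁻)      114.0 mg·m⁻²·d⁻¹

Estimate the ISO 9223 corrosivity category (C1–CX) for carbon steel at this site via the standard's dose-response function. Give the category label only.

C3

carbon steel: T>10 °C ⇒ hinge -0.054·(20.3−10) = -0.5562
  Pd branch = 1.77·Pd^0.52·e^(0.02·RH+f) = 11.94 μm/a
  Cl⁻ term: 0.102·114.0^0.62·exp(0.033·53+0.04·20.3) = 24.89
  r_corr = 11.94 + 24.89 = 36.83 μm/a
36.8 μm/a falls in (25, 50] for carbon steel → category C3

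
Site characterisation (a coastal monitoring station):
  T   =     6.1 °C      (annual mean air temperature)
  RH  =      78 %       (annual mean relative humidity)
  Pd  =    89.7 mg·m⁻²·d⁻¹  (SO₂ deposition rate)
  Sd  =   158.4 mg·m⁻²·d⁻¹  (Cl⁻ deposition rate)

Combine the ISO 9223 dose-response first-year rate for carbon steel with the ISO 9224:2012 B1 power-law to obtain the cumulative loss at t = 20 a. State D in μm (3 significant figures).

D(20) = 422 μm

carbon steel: f(T) = +0.150·(T−10) [T≤10 °C] = -0.5850
  Pd branch = 1.77·Pd^0.52·e^(0.02·RH+f) = 48.63 μm/a
  Sd branch = 0.102·Sd^0.62·e^(0.033·RH+0.04·T) = 39.47 μm/a
  r_corr = 48.63 + 39.47 = 88.1 μm/a
Long-term exponent b (ISO 9224 Table 2, B1) = 0.523
  D(20) = 88.1 × 20^0.523 = 88.1 × 4.791 = 422.1 μm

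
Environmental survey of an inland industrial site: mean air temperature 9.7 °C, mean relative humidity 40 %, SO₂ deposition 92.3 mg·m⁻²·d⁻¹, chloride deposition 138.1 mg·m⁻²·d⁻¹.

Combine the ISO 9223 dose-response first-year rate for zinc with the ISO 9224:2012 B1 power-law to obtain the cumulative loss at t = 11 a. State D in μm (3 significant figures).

D(11) = 10.5 μm

zinc: f(T) = +0.038·(T−10) [T≤10 °C] = -0.0114
  sulphur-dioxide contribution → 0.5881 μm/a
  chloride contribution → 0.912 μm/a
  ⇒ r_corr(zinc) = 1.5 μm/a
ISO 9224: D(t) = r_corr · t^b with b = 0.813 (zinc, B1)
  D(11) = 1.5 × 11^0.813 = 1.5 × 7.025 = 10.54 μm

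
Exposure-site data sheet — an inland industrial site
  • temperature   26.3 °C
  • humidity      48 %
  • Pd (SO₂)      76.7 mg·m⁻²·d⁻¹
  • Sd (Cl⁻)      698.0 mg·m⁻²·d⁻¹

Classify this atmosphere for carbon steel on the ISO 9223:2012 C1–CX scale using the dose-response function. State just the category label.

C5

carbon steel: temperature factor f = -0.054·(16.3) = -0.8802
  SO₂ term: 1.77·76.7^0.52·exp(0.02·48-0.8802) = 18.31
  Sd branch = 0.102·Sd^0.62·e^(0.033·RH+0.04·T) = 82.53 μm/a
  r_corr = 18.31 + 82.53 = 100.8 μm/a
Category bounds: 80…200 μm/a bracket r_corr ⇒ C5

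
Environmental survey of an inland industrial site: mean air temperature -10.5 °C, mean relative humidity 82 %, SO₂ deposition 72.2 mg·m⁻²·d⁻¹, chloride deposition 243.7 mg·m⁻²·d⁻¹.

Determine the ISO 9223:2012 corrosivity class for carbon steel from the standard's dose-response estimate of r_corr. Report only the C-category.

carbon steel: temperature factor f = +0.150·(-20.5) = -3.0750
  Pd branch = 1.77·Pd^0.52·e^(0.02·RH+f) = 3.901 μm/a
  Cl⁻ term: 0.102·243.7^0.62·exp(0.033·82+0.04·-10.5) = 30.29
  sum: 3.901 + 30.29 → r_corr = 34.19 μm/a
ISO 9223 Table 2 (carbon steel): 25 < 34.2 ≤ 50 μm/a ⇒ C3

C3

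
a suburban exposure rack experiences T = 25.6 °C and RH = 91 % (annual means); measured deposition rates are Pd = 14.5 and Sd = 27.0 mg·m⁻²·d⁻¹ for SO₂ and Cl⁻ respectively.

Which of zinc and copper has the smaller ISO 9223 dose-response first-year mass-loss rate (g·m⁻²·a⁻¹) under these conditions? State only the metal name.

zinc

zinc: T>10 °C ⇒ hinge -0.071·(25.6−10) = -1.1076
  SO₂ term: 0.0129·14.5^0.44·exp(0.046·91-1.1076) = 0.9089
  Cl⁻ term: 0.0175·27.0^0.57·exp(0.008·91+0.085·25.6) = 2.09
  r_corr = 0.9089 + 2.09 = 2.999 μm/a
  mass loss = 2.999 μm/a × 7.14 g/cm³ = 21.41 g·m⁻²·a⁻¹
copper: T>10 °C ⇒ hinge -0.080·(25.6−10) = -1.2480
  SO₂ term: 0.0053·14.5^0.26·exp(0.059·91-1.2480) = 0.6546
  Cl⁻ term: 0.01025·27.0^0.27·exp(0.036·91+0.049·25.6) = 2.316
  r_corr = 0.6546 + 2.316 = 2.97 μm/a
  mass loss = 2.97 μm/a × 8.96 g/cm³ = 26.62 g·m⁻²·a⁻¹
Ordering by g·m⁻²·a⁻¹: copper (26.6) > zinc (21.4)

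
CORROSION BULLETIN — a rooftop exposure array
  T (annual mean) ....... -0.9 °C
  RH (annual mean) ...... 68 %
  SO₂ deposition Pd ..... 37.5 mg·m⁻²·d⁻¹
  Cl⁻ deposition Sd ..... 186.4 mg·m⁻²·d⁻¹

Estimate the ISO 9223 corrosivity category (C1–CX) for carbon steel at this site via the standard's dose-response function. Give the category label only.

C3

carbon steel: f(T) = +0.150·(T−10) [T≤10 °C] = -1.6350
  Pd branch = 1.77·Pd^0.52·e^(0.02·RH+f) = 8.852 μm/a
  Sd branch = 0.102·Sd^0.62·e^(0.033·RH+0.04·T) = 23.72 μm/a
  sum: 8.852 + 23.72 → r_corr = 32.58 μm/a
ISO 9223 Table 2 (carbon steel): 25 < 32.6 ≤ 50 μm/a ⇒ C3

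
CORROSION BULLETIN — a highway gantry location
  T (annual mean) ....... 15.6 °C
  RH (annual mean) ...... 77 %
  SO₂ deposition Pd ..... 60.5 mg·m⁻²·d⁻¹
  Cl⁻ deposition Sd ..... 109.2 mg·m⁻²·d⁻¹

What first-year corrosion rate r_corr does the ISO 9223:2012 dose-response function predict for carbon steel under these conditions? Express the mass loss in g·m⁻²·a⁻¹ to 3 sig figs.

r_corr = 753 g·m⁻²·a⁻¹

carbon steel: temperature factor f = -0.054·(5.6) = -0.3024
  Pd branch = 1.77·Pd^0.52·e^(0.02·RH+f) = 51.52 μm/a
  Cl⁻ term: 0.102·109.2^0.62·exp(0.033·77+0.04·15.6) = 44.34
  sum: 51.52 + 44.34 → r_corr = 95.86 μm/a
Convert to mass loss: 95.86 μm/a × 7.85 g/cm³ = 752.5 g·m⁻²·a⁻¹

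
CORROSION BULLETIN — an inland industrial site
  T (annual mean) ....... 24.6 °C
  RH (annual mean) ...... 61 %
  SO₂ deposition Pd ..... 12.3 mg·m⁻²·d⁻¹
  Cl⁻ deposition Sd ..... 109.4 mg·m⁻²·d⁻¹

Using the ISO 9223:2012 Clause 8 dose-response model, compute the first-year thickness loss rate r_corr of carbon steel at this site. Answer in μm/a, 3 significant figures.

r_corr = 47.6 μm/a

carbon steel: f(T) = -0.054·(T−10) [T>10 °C] = -0.7884
  sulphur-dioxide contribution → 10.05 μm/a
  chloride contribution → 37.53 μm/a
  total first-year rate 47.58 μm/a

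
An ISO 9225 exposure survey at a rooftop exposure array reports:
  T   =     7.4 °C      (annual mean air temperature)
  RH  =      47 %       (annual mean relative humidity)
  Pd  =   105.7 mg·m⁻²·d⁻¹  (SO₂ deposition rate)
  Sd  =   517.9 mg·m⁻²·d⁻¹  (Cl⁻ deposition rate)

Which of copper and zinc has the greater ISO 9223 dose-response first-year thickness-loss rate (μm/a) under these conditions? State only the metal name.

copper: temperature factor f = +0.126·(-2.6) = -0.3276
  SO₂ term: 0.0053·105.7^0.26·exp(0.059·47-0.3276) = 0.2054
  Cl⁻ term: 0.01025·517.9^0.27·exp(0.036·47+0.049·7.4) = 0.4324
  r_corr = 0.2054 + 0.4324 = 0.6378 μm/a
zinc: temperature factor f = +0.038·(-2.6) = -0.0988
  Pd branch = 0.0129·Pd^0.44·e^(0.046·RH+f) = 0.7893 μm/a
  Sd branch = 0.0175·Sd^0.57·e^(0.008·RH+0.085·T) = 1.685 μm/a
  r_corr = 0.7893 + 1.685 = 2.474 μm/a
Ordering by μm/a: zinc (2.47) > copper (0.638)

zinc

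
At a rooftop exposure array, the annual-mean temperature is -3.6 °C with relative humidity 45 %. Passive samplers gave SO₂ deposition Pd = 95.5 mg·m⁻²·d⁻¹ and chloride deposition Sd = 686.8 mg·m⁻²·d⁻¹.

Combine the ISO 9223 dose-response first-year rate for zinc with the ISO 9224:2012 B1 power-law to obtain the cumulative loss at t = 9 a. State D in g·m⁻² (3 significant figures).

D(9) = 51.9 g·m⁻²

zinc: T≤10 °C ⇒ hinge +0.038·(-3.6−10) = -0.5168
  Pd branch = 0.0129·Pd^0.44·e^(0.046·RH+f) = 0.4532 μm/a
  Cl⁻ term: 0.0175·686.8^0.57·exp(0.008·45+0.085·-3.6) = 0.7647
  r_corr = 0.4532 + 0.7647 = 1.218 μm/a
Power-law: D(9) = r_corr · 9^0.813
  D(9) = 1.218 × 9^0.813 = 1.218 × 5.968 = 7.268 μm
  Mass loss = 7.268 μm × 7.14 g/cm³ = 51.89 g·m⁻²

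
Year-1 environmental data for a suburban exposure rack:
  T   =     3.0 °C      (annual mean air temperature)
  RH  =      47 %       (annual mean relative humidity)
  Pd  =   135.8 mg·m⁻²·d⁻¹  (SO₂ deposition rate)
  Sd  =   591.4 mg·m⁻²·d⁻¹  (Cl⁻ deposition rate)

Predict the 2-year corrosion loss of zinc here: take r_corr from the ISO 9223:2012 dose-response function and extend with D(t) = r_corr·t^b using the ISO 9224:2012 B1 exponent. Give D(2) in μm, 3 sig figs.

D(2) = 3.51 μm

zinc: temperature factor f = +0.038·(-7.0) = -0.2660
  sulphur-dioxide contribution → 0.7456 μm/a
  chloride contribution → 1.25 μm/a
  total first-year rate 1.996 μm/a
ISO 9224: D(t) = r_corr · t^b with b = 0.813 (zinc, B1)
  D(2) = 1.996 × 2^0.813 = 1.996 × 1.757 = 3.507 μm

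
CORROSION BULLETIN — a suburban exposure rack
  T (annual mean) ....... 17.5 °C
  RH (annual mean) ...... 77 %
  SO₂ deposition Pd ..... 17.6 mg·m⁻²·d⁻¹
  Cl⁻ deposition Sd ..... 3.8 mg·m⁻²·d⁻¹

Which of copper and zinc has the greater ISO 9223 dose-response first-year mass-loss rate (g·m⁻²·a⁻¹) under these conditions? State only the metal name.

copper: temperature factor f = -0.080·(7.5) = -0.6000
  sulphur-dioxide contribution → 0.5761 μm/a
  chloride contribution → 0.554 μm/a
  total first-year rate 1.13 μm/a
  mass loss = 1.13 μm/a × 8.96 g/cm³ = 10.13 g·m⁻²·a⁻¹
zinc: temperature factor f = -0.071·(7.5) = -0.5325
  sulphur-dioxide contribution → 0.9239 μm/a
  chloride contribution → 0.3069 μm/a
  ⇒ r_corr(zinc) = 1.231 μm/a
  mass loss = 1.231 μm/a × 7.14 g/cm³ = 8.788 g·m⁻²·a⁻¹
Ordering by g·m⁻²·a⁻¹: copper (10.1) > zinc (8.79)

copper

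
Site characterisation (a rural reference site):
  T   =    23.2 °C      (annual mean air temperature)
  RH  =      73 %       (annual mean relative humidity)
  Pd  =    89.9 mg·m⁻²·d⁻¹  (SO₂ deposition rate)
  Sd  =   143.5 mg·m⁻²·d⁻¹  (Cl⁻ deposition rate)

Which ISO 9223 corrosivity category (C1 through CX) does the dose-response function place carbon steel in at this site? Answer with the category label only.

carbon steel: temperature factor f = -0.054·(13.2) = -0.7128
  sulphur-dioxide contribution → 38.76 μm/a
  chloride contribution → 62.39 μm/a
  total first-year rate 101.2 μm/a
101 μm/a falls in (80, 200] for carbon steel → category C5

C5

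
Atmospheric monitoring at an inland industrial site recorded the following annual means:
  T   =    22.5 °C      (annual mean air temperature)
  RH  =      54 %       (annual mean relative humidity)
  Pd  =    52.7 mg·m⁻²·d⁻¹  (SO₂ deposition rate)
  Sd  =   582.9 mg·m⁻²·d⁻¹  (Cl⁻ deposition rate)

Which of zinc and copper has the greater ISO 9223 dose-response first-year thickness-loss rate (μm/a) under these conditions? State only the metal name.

zinc

zinc: T>10 °C ⇒ hinge -0.071·(22.5−10) = -0.8875
  SO₂ term: 0.0129·52.7^0.44·exp(0.046·54-0.8875) = 0.3644
  Cl⁻ term: 0.0175·582.9^0.57·exp(0.008·54+0.085·22.5) = 6.881
  sum: 0.3644 + 6.881 → r_corr = 7.245 μm/a
copper: T>10 °C ⇒ hinge -0.080·(22.5−10) = -1.0000
  Pd branch = 0.0053·Pd^0.26·e^(0.059·RH+f) = 0.1322 μm/a
  Sd branch = 0.01025·Sd^0.27·e^(0.036·RH+0.049·T) = 1.204 μm/a
  r_corr = 0.1322 + 1.204 = 1.336 μm/a
Ordering by μm/a: zinc (7.25) > copper (1.34)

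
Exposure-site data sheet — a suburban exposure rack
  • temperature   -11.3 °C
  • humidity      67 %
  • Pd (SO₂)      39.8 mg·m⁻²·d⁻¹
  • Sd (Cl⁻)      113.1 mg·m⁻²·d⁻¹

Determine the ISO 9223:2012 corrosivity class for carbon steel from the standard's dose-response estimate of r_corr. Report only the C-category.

carbon steel: temperature factor f = +0.150·(-21.3) = -3.1950
  sulphur-dioxide contribution → 1.881 μm/a
  chloride contribution → 11.11 μm/a
  total first-year rate 12.99 μm/a
ISO 9223 Table 2 (carbon steel): 1.3 < 13 ≤ 25 μm/a ⇒ C2

C2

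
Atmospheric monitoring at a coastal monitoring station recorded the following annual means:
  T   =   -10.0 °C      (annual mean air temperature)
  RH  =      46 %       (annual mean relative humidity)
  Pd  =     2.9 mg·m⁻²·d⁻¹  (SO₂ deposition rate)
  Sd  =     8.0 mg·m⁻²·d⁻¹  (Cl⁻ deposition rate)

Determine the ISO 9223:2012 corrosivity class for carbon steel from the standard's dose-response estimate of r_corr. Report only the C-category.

C2

carbon steel: f(T) = +0.150·(T−10) [T≤10 °C] = -3.0000
  Pd branch = 1.77·Pd^0.52·e^(0.02·RH+f) = 0.3847 μm/a
  Cl⁻ term: 0.102·8.0^0.62·exp(0.033·46+0.04·-10.0) = 1.133
  sum: 0.3847 + 1.133 → r_corr = 1.517 μm/a
Category bounds: 1.3…25 μm/a bracket r_corr ⇒ C2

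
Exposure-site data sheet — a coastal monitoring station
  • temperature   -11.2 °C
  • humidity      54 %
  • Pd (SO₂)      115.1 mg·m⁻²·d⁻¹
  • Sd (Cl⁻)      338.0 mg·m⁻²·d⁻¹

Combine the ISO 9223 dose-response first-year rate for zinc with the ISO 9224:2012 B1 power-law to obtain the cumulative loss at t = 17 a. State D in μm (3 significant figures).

zinc: f(T) = +0.038·(T−10) [T≤10 °C] = -0.8056
  SO₂ term: 0.0129·115.1^0.44·exp(0.046·54-0.8056) = 0.5577
  Cl⁻ term: 0.0175·338.0^0.57·exp(0.008·54+0.085·-11.2) = 0.2875
  r_corr = 0.5577 + 0.2875 = 0.8452 μm/a
ISO 9224: D(t) = r_corr · t^b with b = 0.813 (zinc, B1)
  D(17) = 0.8452 × 17^0.813 = 0.8452 × 10.01 = 8.459 μm

D(17) = 8.46 μm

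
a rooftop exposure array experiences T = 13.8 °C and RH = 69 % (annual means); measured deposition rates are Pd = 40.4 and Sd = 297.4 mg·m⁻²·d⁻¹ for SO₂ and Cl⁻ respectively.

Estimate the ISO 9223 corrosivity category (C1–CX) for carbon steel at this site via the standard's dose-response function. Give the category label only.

carbon steel: f(T) = -0.054·(T−10) [T>10 °C] = -0.2052
  Pd branch = 1.77·Pd^0.52·e^(0.02·RH+f) = 39.22 μm/a
  Sd branch = 0.102·Sd^0.62·e^(0.033·RH+0.04·T) = 58.98 μm/a
  sum: 39.22 + 58.98 → r_corr = 98.2 μm/a
Category bounds: 80…200 μm/a bracket r_corr ⇒ C5

C5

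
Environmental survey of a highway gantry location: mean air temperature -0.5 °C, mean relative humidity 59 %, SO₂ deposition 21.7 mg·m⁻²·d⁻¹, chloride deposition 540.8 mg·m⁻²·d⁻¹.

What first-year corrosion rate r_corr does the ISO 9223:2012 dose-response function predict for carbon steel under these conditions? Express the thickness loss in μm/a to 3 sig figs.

carbon steel: f(T) = +0.150·(T−10) [T≤10 °C] = -1.5750
  sulphur-dioxide contribution → 5.907 μm/a
  chloride contribution → 34.67 μm/a
  ⇒ r_corr(carbon steel) = 40.58 μm/a

r_corr = 40.6 μm/a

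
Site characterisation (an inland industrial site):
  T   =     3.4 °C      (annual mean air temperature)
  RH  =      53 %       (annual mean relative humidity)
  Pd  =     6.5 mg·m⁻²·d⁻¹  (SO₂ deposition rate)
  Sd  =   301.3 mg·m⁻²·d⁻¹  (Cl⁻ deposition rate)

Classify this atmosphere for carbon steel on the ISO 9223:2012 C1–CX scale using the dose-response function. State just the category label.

carbon steel: T≤10 °C ⇒ hinge +0.150·(3.4−10) = -0.9900
  sulphur-dioxide contribution → 5.024 μm/a
  chloride contribution → 23.13 μm/a
  total first-year rate 28.16 μm/a
28.2 μm/a falls in (25, 50] for carbon steel → category C3

C3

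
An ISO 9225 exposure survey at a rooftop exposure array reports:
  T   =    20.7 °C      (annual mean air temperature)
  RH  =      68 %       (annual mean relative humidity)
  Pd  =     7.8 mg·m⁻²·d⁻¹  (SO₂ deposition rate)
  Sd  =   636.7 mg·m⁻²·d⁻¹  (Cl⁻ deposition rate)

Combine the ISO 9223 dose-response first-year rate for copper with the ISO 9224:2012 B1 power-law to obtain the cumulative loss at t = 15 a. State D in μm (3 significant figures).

D(15) = 12.7 μm

copper: temperature factor f = -0.080·(10.7) = -0.8560
  SO₂ term: 0.0053·7.8^0.26·exp(0.059·68-0.8560) = 0.2123
  Cl⁻ term: 0.01025·636.7^0.27·exp(0.036·68+0.049·20.7) = 1.868
  sum: 0.2123 + 1.868 → r_corr = 2.081 μm/a
Long-term exponent b (ISO 9224 Table 2, B1) = 0.667
  D(15) = 2.081 × 15^0.667 = 2.081 × 6.088 = 12.67 μm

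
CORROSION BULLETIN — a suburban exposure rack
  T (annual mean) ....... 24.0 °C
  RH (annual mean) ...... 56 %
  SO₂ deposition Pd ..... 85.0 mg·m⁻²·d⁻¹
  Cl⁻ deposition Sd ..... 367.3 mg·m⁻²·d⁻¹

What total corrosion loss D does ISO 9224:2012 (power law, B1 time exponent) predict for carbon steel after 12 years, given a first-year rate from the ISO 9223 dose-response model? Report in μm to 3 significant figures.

D(12) = 336 μm

carbon steel: T>10 °C ⇒ hinge -0.054·(24.0−10) = -0.7560
  Pd branch = 1.77·Pd^0.52·e^(0.02·RH+f) = 25.67 μm/a
  Cl⁻ term: 0.102·367.3^0.62·exp(0.033·56+0.04·24.0) = 65.83
  r_corr = 25.67 + 65.83 = 91.49 μm/a
Long-term exponent b (ISO 9224 Table 2, B1) = 0.523
  D(12) = 91.49 × 12^0.523 = 91.49 × 3.668 = 335.6 μm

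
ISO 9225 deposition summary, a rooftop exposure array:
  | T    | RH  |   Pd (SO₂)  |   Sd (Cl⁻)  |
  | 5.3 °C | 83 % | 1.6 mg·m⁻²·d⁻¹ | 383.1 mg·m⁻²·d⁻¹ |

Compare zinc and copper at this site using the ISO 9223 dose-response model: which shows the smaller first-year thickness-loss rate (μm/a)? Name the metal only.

zinc: f(T) = +0.038·(T−10) [T≤10 °C] = -0.1786
  Pd branch = 0.0129·Pd^0.44·e^(0.046·RH+f) = 0.6039 μm/a
  Cl⁻ term: 0.0175·383.1^0.57·exp(0.008·83+0.085·5.3) = 1.583
  r_corr = 0.6039 + 1.583 = 2.187 μm/a
copper: temperature factor f = +0.126·(-4.7) = -0.5922
  Pd branch = 0.0053·Pd^0.26·e^(0.059·RH+f) = 0.4435 μm/a
  Cl⁻ term: 0.01025·383.1^0.27·exp(0.036·83+0.049·5.3) = 1.314
  r_corr = 0.4435 + 1.314 = 1.758 μm/a
Ordering by μm/a: zinc (2.19) > copper (1.76)

copper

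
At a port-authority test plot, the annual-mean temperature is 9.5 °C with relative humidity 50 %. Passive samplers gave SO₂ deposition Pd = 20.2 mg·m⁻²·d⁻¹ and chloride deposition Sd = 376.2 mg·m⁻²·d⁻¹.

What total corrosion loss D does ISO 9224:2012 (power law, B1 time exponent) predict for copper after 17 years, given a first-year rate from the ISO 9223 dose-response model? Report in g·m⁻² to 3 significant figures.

copper: T≤10 °C ⇒ hinge +0.126·(9.5−10) = -0.0630
  SO₂ term: 0.0053·20.2^0.26·exp(0.059·50-0.0630) = 0.2077
  Cl⁻ term: 0.01025·376.2^0.27·exp(0.036·50+0.049·9.5) = 0.4898
  sum: 0.2077 + 0.4898 → r_corr = 0.6975 μm/a
ISO 9224: D(t) = r_corr · t^b with b = 0.667 (copper, B1)
  D(17) = 0.6975 × 17^0.667 = 0.6975 × 6.618 = 4.616 μm
  Mass loss = 4.616 μm × 8.96 g/cm³ = 41.36 g·m⁻²

D(17) = 41.4 g·m⁻²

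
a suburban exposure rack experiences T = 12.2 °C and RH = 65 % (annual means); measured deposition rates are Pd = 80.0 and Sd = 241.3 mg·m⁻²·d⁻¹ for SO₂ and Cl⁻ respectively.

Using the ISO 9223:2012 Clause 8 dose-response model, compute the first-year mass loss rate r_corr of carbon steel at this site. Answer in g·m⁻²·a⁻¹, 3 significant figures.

r_corr = 776 g·m⁻²·a⁻¹

carbon steel: T>10 °C ⇒ hinge -0.054·(12.2−10) = -0.1188
  SO₂ term: 1.77·80.0^0.52·exp(0.02·65-0.1188) = 56.31
  Cl⁻ term: 0.102·241.3^0.62·exp(0.033·65+0.04·12.2) = 42.59
  r_corr = 56.31 + 42.59 = 98.9 μm/a
Convert to mass loss: 98.9 μm/a × 7.85 g/cm³ = 776.3 g·m⁻²·a⁻¹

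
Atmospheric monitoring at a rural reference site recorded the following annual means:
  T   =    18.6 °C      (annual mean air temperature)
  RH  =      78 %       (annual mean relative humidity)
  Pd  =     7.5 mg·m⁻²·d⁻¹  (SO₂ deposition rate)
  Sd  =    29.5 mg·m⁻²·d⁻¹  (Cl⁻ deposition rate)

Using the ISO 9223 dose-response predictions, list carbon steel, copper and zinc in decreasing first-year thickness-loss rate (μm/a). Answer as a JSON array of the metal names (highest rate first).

carbon steel: temperature factor f = -0.054·(8.6) = -0.4644
  SO₂ term: 1.77·7.5^0.52·exp(0.02·78-0.4644) = 15.09
  Sd branch = 0.102·Sd^0.62·e^(0.033·RH+0.04·T) = 22.96 μm/a
  r_corr = 15.09 + 22.96 = 38.05 μm/a
copper: T>10 °C ⇒ hinge -0.080·(18.6−10) = -0.6880
  SO₂ term: 0.0053·7.5^0.26·exp(0.059·78-0.6880) = 0.4484
  Sd branch = 0.01025·Sd^0.27·e^(0.036·RH+0.049·T) = 1.054 μm/a
  sum: 0.4484 + 1.054 → r_corr = 1.502 μm/a
zinc: temperature factor f = -0.071·(8.6) = -0.6106
  SO₂ term: 0.0129·7.5^0.44·exp(0.046·78-0.6106) = 0.6147
  Cl⁻ term: 0.0175·29.5^0.57·exp(0.008·78+0.085·18.6) = 1.093
  sum: 0.6147 + 1.093 → r_corr = 1.707 μm/a
Ordering by μm/a: carbon steel (38) > zinc (1.71) > copper (1.5)

["carbon steel", "zinc", "copper"]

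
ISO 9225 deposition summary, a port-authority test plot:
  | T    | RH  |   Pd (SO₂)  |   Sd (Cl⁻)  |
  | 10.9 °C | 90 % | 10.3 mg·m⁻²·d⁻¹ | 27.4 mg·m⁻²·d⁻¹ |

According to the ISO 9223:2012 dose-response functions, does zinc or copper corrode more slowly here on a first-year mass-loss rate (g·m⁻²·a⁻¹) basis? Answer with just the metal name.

zinc: temperature factor f = -0.071·(0.9) = -0.0639
  SO₂ term: 0.0129·10.3^0.44·exp(0.046·90-0.0639) = 2.121
  Cl⁻ term: 0.0175·27.4^0.57·exp(0.008·90+0.085·10.9) = 0.5993
  sum: 2.121 + 0.5993 → r_corr = 2.72 μm/a
  mass loss = 2.72 μm/a × 7.14 g/cm³ = 19.42 g·m⁻²·a⁻¹
copper: temperature factor f = -0.080·(0.9) = -0.0720
  Pd branch = 0.0053·Pd^0.26·e^(0.059·RH+f) = 1.83 μm/a
  Cl⁻ term: 0.01025·27.4^0.27·exp(0.036·90+0.049·10.9) = 1.091
  r_corr = 1.83 + 1.091 = 2.921 μm/a
  mass loss = 2.921 μm/a × 8.96 g/cm³ = 26.18 g·m⁻²·a⁻¹
Ordering by g·m⁻²·a⁻¹: copper (26.2) > zinc (19.4)

zinc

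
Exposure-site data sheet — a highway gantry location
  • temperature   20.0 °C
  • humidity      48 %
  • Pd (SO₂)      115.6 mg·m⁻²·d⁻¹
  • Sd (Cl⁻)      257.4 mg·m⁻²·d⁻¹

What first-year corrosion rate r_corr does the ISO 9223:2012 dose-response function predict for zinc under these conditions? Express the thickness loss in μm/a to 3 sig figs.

zinc: temperature factor f = -0.071·(10.0) = -0.7100
  sulphur-dioxide contribution → 0.4665 μm/a
  chloride contribution → 3.328 μm/a
  ⇒ r_corr(zinc) = 3.794 μm/a

r_corr = 3.79 μm/a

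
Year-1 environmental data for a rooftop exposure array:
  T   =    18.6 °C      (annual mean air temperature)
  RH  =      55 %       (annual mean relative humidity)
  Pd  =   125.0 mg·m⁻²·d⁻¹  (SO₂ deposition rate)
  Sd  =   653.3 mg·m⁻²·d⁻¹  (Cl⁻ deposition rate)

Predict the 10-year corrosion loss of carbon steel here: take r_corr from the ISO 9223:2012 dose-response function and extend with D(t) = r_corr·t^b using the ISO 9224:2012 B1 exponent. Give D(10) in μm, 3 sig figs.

carbon steel: f(T) = -0.054·(T−10) [T>10 °C] = -0.4644
  SO₂ term: 1.77·125.0^0.52·exp(0.02·55-0.4644) = 41.15
  Cl⁻ term: 0.102·653.3^0.62·exp(0.033·55+0.04·18.6) = 73.34
  r_corr = 41.15 + 73.34 = 114.5 μm/a
ISO 9224: D(t) = r_corr · t^b with b = 0.523 (carbon steel, B1)
  D(10) = 114.5 × 10^0.523 = 114.5 × 3.334 = 381.7 μm

D(10) = 382 μm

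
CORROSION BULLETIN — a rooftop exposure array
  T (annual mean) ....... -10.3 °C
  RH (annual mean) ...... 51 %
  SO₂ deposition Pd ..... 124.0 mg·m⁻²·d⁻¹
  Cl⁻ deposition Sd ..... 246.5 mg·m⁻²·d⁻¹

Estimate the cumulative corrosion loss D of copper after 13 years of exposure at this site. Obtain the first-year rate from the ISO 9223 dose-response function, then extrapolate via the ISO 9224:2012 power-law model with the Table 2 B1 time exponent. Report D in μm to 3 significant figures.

copper: temperature factor f = +0.126·(-20.3) = -2.5578
  SO₂ term: 0.0053·124.0^0.26·exp(0.059·51-2.5578) = 0.02914
  Cl⁻ term: 0.01025·246.5^0.27·exp(0.036·51+0.049·-10.3) = 0.1717
  sum: 0.02914 + 0.1717 → r_corr = 0.2008 μm/a
Long-term exponent b (ISO 9224 Table 2, B1) = 0.667
  D(13) = 0.2008 × 13^0.667 = 0.2008 × 5.534 = 1.111 μm

D(13) = 1.11 μm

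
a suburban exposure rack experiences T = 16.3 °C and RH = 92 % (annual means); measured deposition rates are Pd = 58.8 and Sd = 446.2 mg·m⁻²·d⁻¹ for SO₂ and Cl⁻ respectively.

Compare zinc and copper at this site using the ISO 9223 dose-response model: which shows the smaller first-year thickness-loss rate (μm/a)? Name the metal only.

zinc: T>10 °C ⇒ hinge -0.071·(16.3−10) = -0.4473
  SO₂ term: 0.0129·58.8^0.44·exp(0.046·92-0.4473) = 3.41
  Sd branch = 0.0175·Sd^0.57·e^(0.008·RH+0.085·T) = 4.727 μm/a
  r_corr = 3.41 + 4.727 = 8.138 μm/a
copper: temperature factor f = -0.080·(6.3) = -0.5040
  Pd branch = 0.0053·Pd^0.26·e^(0.059·RH+f) = 2.103 μm/a
  Sd branch = 0.01025·Sd^0.27·e^(0.036·RH+0.049·T) = 3.246 μm/a
  sum: 2.103 + 3.246 → r_corr = 5.349 μm/a
Ordering by μm/a: zinc (8.14) > copper (5.35)

copper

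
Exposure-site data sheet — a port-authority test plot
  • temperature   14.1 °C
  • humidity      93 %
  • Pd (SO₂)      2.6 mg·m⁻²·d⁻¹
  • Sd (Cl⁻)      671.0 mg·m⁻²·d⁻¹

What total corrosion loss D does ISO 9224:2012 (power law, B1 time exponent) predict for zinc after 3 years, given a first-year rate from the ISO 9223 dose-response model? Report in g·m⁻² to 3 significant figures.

D(3) = 105 g·m⁻²

zinc: temperature factor f = -0.071·(4.1) = -0.2911
  Pd branch = 0.0129·Pd^0.44·e^(0.046·RH+f) = 1.058 μm/a
  Sd branch = 0.0175·Sd^0.57·e^(0.008·RH+0.085·T) = 4.988 μm/a
  sum: 1.058 + 4.988 → r_corr = 6.046 μm/a
Power-law: D(3) = r_corr · 3^0.813
  D(3) = 6.046 × 3^0.813 = 6.046 × 2.443 = 14.77 μm
  Mass loss = 14.77 μm × 7.14 g/cm³ = 105.5 g·m⁻²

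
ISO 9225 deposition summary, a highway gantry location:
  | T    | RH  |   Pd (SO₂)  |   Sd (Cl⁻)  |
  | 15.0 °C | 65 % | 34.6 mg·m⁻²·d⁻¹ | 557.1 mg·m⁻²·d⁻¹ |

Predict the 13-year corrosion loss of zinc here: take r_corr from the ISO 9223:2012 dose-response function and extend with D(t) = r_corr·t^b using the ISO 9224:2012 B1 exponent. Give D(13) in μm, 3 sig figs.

D(13) = 38.0 μm

zinc: T>10 °C ⇒ hinge -0.071·(15.0−10) = -0.3550
  Pd branch = 0.0129·Pd^0.44·e^(0.046·RH+f) = 0.8554 μm/a
  Sd branch = 0.0175·Sd^0.57·e^(0.008·RH+0.085·T) = 3.871 μm/a
  sum: 0.8554 + 3.871 → r_corr = 4.726 μm/a
ISO 9224: D(t) = r_corr · t^b with b = 0.813 (zinc, B1)
  D(13) = 4.726 × 13^0.813 = 4.726 × 8.047 = 38.03 μm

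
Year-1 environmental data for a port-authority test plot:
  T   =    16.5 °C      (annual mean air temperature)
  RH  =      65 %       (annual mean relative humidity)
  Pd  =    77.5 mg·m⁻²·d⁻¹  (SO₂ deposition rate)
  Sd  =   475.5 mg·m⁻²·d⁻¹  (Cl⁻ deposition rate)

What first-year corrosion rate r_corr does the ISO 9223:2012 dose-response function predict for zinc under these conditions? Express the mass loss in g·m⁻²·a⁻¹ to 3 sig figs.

r_corr = 36.5 g·m⁻²·a⁻¹

zinc: T>10 °C ⇒ hinge -0.071·(16.5−10) = -0.4615
  sulphur-dioxide contribution → 1.096 μm/a
  chloride contribution → 4.017 μm/a
  total first-year rate 5.114 μm/a
Convert to mass loss: 5.114 μm/a × 7.14 g/cm³ = 36.51 g·m⁻²·a⁻¹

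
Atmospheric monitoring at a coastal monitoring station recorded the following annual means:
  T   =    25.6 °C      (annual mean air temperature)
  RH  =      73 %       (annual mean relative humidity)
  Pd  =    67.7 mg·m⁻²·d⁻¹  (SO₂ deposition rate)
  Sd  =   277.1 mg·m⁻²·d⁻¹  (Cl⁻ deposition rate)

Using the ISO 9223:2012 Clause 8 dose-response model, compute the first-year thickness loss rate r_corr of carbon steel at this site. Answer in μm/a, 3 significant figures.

r_corr = 133 μm/a

carbon steel: f(T) = -0.054·(T−10) [T>10 °C] = -0.8424
  SO₂ term: 1.77·67.7^0.52·exp(0.02·73-0.8424) = 29.38
  Sd branch = 0.102·Sd^0.62·e^(0.033·RH+0.04·T) = 103.3 μm/a
  r_corr = 29.38 + 103.3 = 132.7 μm/a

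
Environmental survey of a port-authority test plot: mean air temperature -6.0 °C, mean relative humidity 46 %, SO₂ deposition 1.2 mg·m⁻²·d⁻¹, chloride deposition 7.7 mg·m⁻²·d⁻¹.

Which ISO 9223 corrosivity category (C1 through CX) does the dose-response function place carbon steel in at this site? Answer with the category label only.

carbon steel: T≤10 °C ⇒ hinge +0.150·(-6.0−10) = -2.4000
  Pd branch = 1.77·Pd^0.52·e^(0.02·RH+f) = 0.443 μm/a
  Cl⁻ term: 0.102·7.7^0.62·exp(0.033·46+0.04·-6.0) = 1.298
  r_corr = 0.443 + 1.298 = 1.741 μm/a
ISO 9223 Table 2 (carbon steel): 1.3 < 1.74 ≤ 25 μm/a ⇒ C2

C2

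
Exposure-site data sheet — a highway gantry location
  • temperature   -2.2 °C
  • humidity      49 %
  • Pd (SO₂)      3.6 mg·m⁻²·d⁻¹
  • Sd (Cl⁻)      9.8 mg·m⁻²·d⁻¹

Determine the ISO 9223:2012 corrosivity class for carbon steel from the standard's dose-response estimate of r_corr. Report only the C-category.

carbon steel: temperature factor f = +0.150·(-12.2) = -1.8300
  Pd branch = 1.77·Pd^0.52·e^(0.02·RH+f) = 1.473 μm/a
  Cl⁻ term: 0.102·9.8^0.62·exp(0.033·49+0.04·-2.2) = 1.937
  r_corr = 1.473 + 1.937 = 3.41 μm/a
ISO 9223 Table 2 (carbon steel): 1.3 < 3.41 ≤ 25 μm/a ⇒ C2

C2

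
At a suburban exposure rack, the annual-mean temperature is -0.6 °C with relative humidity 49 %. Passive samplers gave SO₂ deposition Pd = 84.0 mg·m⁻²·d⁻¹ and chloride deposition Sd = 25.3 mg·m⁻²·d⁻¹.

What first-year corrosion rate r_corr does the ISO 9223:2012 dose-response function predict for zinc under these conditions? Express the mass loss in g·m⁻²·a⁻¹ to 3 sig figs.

r_corr = 5.23 g·m⁻²·a⁻¹

zinc: temperature factor f = +0.038·(-10.6) = -0.4028
  Pd branch = 0.0129·Pd^0.44·e^(0.046·RH+f) = 0.5771 μm/a
  Sd branch = 0.0175·Sd^0.57·e^(0.008·RH+0.085·T) = 0.1552 μm/a
  sum: 0.5771 + 0.1552 → r_corr = 0.7323 μm/a
Convert to mass loss: 0.7323 μm/a × 7.14 g/cm³ = 5.229 g·m⁻²·a⁻¹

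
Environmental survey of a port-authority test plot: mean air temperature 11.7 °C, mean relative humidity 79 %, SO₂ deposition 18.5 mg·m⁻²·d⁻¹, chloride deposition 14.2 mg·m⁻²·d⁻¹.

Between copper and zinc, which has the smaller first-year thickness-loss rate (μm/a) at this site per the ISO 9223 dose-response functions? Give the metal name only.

copper: f(T) = -0.080·(T−10) [T>10 °C] = -0.1360
  sulphur-dioxide contribution → 1.045 μm/a
  chloride contribution → 0.6397 μm/a
  ⇒ r_corr(copper) = 1.684 μm/a
zinc: f(T) = -0.071·(T−10) [T>10 °C] = -0.1207
  sulphur-dioxide contribution → 1.563 μm/a
  chloride contribution → 0.4039 μm/a
  total first-year rate 1.967 μm/a
Ordering by μm/a: zinc (1.97) > copper (1.68)

copper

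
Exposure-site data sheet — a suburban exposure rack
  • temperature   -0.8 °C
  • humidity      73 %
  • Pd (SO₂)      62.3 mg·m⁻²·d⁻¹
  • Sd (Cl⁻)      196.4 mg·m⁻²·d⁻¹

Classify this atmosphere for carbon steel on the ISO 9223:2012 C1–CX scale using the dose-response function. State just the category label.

carbon steel: T≤10 °C ⇒ hinge +0.150·(-0.8−10) = -1.6200
  Pd branch = 1.77·Pd^0.52·e^(0.02·RH+f) = 12.93 μm/a
  Sd branch = 0.102·Sd^0.62·e^(0.033·RH+0.04·T) = 29.02 μm/a
  r_corr = 12.93 + 29.02 = 41.95 μm/a
Category bounds: 25…50 μm/a bracket r_corr ⇒ C3

C3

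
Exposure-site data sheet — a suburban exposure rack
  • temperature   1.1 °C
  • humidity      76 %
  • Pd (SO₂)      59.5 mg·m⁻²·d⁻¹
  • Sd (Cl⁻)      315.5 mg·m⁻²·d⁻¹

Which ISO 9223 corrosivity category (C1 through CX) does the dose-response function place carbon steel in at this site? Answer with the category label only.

C4

carbon steel: T≤10 °C ⇒ hinge +0.150·(1.1−10) = -1.3350
  Pd branch = 1.77·Pd^0.52·e^(0.02·RH+f) = 17.83 μm/a
  Sd branch = 0.102·Sd^0.62·e^(0.033·RH+0.04·T) = 46.38 μm/a
  r_corr = 17.83 + 46.38 = 64.2 μm/a
Category bounds: 50…80 μm/a bracket r_corr ⇒ C4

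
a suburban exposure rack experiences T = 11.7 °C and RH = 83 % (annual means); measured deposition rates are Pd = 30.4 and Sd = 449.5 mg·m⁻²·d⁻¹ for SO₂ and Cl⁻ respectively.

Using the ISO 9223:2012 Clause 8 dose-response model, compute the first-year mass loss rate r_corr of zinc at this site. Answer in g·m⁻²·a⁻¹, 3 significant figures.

r_corr = 38.0 g·m⁻²·a⁻¹

zinc: T>10 °C ⇒ hinge -0.071·(11.7−10) = -0.1207
  SO₂ term: 0.0129·30.4^0.44·exp(0.046·83-0.1207) = 2.338
  Cl⁻ term: 0.0175·449.5^0.57·exp(0.008·83+0.085·11.7) = 2.988
  r_corr = 2.338 + 2.988 = 5.326 μm/a
Convert to mass loss: 5.326 μm/a × 7.14 g/cm³ = 38.02 g·m⁻²·a⁻¹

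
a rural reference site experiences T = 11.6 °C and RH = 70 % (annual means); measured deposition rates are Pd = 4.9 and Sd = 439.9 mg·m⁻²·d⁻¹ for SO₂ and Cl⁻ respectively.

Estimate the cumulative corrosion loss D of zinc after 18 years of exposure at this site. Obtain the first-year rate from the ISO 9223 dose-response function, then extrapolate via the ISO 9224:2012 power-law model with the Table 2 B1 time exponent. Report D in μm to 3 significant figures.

D(18) = 33.7 μm

zinc: temperature factor f = -0.071·(1.6) = -0.1136
  SO₂ term: 0.0129·4.9^0.44·exp(0.046·70-0.1136) = 0.5799
  Cl⁻ term: 0.0175·439.9^0.57·exp(0.008·70+0.085·11.6) = 2.637
  r_corr = 0.5799 + 2.637 = 3.217 μm/a
Long-term exponent b (ISO 9224 Table 2, B1) = 0.813
  D(18) = 3.217 × 18^0.813 = 3.217 × 10.48 = 33.73 μm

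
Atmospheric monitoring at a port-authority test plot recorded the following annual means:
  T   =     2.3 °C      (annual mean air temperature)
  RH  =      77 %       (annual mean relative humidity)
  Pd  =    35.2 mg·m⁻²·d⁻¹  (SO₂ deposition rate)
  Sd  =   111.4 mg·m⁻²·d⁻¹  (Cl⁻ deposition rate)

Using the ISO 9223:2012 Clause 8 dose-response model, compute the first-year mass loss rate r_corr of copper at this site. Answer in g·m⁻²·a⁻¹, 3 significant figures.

r_corr = 10.1 g·m⁻²·a⁻¹

copper: temperature factor f = +0.126·(-7.7) = -0.9702
  SO₂ term: 0.0053·35.2^0.26·exp(0.059·77-0.9702) = 0.4765
  Sd branch = 0.01025·Sd^0.27·e^(0.036·RH+0.049·T) = 0.6549 μm/a
  r_corr = 0.4765 + 0.6549 = 1.131 μm/a
Convert to mass loss: 1.131 μm/a × 8.96 g/cm³ = 10.14 g·m⁻²·a⁻¹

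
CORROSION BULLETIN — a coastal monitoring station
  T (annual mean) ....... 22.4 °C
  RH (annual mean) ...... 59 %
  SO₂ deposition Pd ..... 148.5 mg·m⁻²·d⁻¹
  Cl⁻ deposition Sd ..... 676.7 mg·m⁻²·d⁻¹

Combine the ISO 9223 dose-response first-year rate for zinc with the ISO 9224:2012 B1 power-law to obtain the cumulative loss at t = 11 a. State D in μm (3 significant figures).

zinc: f(T) = -0.071·(T−10) [T>10 °C] = -0.8804
  SO₂ term: 0.0129·148.5^0.44·exp(0.046·59-0.8804) = 0.7286
  Sd branch = 0.0175·Sd^0.57·e^(0.008·RH+0.085·T) = 7.731 μm/a
  r_corr = 0.7286 + 7.731 = 8.46 μm/a
Power-law: D(11) = r_corr · 11^0.813
  D(11) = 8.46 × 11^0.813 = 8.46 × 7.025 = 59.43 μm

D(11) = 59.4 μm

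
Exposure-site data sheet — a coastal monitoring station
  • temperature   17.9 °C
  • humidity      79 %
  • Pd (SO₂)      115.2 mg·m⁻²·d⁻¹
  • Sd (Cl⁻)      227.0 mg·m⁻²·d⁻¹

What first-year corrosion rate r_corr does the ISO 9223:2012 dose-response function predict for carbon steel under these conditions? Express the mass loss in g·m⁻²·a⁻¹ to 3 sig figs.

r_corr = 1.16e+03 g·m⁻²·a⁻¹

carbon steel: temperature factor f = -0.054·(7.9) = -0.4266
  SO₂ term: 1.77·115.2^0.52·exp(0.02·79-0.4266) = 66.2
  Sd branch = 0.102·Sd^0.62·e^(0.033·RH+0.04·T) = 81.75 μm/a
  r_corr = 66.2 + 81.75 = 147.9 μm/a
Convert to mass loss: 147.9 μm/a × 7.85 g/cm³ = 1161 g·m⁻²·a⁻¹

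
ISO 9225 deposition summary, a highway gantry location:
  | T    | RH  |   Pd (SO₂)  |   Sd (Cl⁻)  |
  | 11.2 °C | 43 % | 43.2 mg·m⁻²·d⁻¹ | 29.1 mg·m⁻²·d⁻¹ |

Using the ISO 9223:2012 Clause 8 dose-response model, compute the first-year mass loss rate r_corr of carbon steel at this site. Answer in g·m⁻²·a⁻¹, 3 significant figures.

carbon steel: T>10 °C ⇒ hinge -0.054·(11.2−10) = -0.0648
  sulphur-dioxide contribution → 27.78 μm/a
  chloride contribution → 5.334 μm/a
  total first-year rate 33.12 μm/a
Convert to mass loss: 33.12 μm/a × 7.85 g/cm³ = 260 g·m⁻²·a⁻¹

r_corr = 260 g·m⁻²·a⁻¹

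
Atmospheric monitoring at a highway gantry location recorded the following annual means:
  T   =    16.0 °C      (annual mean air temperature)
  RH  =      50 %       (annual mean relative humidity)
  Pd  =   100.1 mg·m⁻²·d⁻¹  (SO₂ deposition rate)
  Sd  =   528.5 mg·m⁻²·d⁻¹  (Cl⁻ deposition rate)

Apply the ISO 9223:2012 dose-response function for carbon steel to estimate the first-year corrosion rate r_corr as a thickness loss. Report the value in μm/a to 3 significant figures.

r_corr = 87.3 μm/a

carbon steel: f(T) = -0.054·(T−10) [T>10 °C] = -0.3240
  sulphur-dioxide contribution → 38.18 μm/a
  chloride contribution → 49.14 μm/a
  total first-year rate 87.31 μm/a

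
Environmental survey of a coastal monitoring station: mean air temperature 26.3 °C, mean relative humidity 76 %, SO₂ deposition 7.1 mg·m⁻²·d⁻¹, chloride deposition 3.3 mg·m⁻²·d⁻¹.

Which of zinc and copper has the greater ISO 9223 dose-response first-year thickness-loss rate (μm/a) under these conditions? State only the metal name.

copper

zinc: f(T) = -0.071·(T−10) [T>10 °C] = -1.1573
  sulphur-dioxide contribution → 0.3168 μm/a
  chloride contribution → 0.5936 μm/a
  total first-year rate 0.9104 μm/a
copper: temperature factor f = -0.080·(16.3) = -1.3040
  sulphur-dioxide contribution → 0.2122 μm/a
  chloride contribution → 0.7918 μm/a
  total first-year rate 1.004 μm/a
Ordering by μm/a: copper (1) > zinc (0.91)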